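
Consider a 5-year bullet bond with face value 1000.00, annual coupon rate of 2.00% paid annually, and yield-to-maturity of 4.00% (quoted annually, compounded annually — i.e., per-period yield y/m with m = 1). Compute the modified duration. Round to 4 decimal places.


Answer: Modified duration = 4.6124

Derivation:
Coupon per period c = face * coupon_rate / m = 20.000000
Periods per year m = 1; per-period yield y/m = 0.040000
Number of cashflows N = 5
Cashflows (t years, CF_t, discount factor 1/(1+y/m)^(m*t), PV):
  t = 1.0000: CF_t = 20.000000, DF = 0.961538, PV = 19.230769
  t = 2.0000: CF_t = 20.000000, DF = 0.924556, PV = 18.491124
  t = 3.0000: CF_t = 20.000000, DF = 0.888996, PV = 17.779927
  t = 4.0000: CF_t = 20.000000, DF = 0.854804, PV = 17.096084
  t = 5.0000: CF_t = 1020.000000, DF = 0.821927, PV = 838.365649
Price P = sum_t PV_t = 910.963553
First compute Macaulay numerator sum_t t * PV_t:
  t * PV_t at t = 1.0000: 19.230769
  t * PV_t at t = 2.0000: 36.982249
  t * PV_t at t = 3.0000: 53.339782
  t * PV_t at t = 4.0000: 68.384335
  t * PV_t at t = 5.0000: 4191.828244
Macaulay duration D = 4369.765379 / 910.963553 = 4.796861
Modified duration = D / (1 + y/m) = 4.796861 / (1 + 0.040000) = 4.612366


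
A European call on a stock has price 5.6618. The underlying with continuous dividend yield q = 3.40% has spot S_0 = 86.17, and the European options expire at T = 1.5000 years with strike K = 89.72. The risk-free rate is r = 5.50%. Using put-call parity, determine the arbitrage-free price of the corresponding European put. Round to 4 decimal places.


Put-call parity: C - P = S_0 * exp(-qT) - K * exp(-rT).
S_0 * exp(-qT) = 86.1700 * 0.95027867 = 81.88551304
K * exp(-rT) = 89.7200 * 0.92081144 = 82.61520220
P = C - S*exp(-qT) + K*exp(-rT)
P = 5.6618 - 81.88551304 + 82.61520220 = 6.3915

Answer: Put price = 6.3915


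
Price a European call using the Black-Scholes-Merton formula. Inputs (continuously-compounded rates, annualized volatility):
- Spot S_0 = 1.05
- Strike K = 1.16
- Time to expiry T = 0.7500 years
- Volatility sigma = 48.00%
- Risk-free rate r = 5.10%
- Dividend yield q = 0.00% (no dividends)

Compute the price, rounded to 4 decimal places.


d1 = (ln(S/K) + (r - q + 0.5*sigma^2) * T) / (sigma * sqrt(T)) = 0.06018915
d2 = d1 - sigma * sqrt(T) = -0.35550305
exp(-rT) = 0.96247229; exp(-qT) = 1.00000000
C = S_0 * exp(-qT) * N(d1) - K * exp(-rT) * N(d2)
N(d1) = 0.52399751; N(d2) = 0.36110638
C = 1.0500 * 1.00000000 * 0.52399751 - 1.1600 * 0.96247229 * 0.36110638 = 0.1470

Answer: Price = 0.1470


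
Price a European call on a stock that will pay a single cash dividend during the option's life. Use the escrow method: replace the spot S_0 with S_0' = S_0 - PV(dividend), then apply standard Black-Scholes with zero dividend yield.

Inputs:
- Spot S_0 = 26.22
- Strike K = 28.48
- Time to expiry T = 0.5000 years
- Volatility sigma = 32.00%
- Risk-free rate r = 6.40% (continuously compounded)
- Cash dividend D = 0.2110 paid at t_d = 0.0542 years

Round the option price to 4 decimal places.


PV(D) = D * exp(-r * t_d) = 0.2110 * 0.99653721 = 0.21026935
S_0' = S_0 - PV(D) = 26.2200 - 0.21026935 = 26.00973065
d1 = (ln(S_0'/K) + (r + sigma^2/2)*T) / (sigma*sqrt(T)) = -0.14642132
d2 = d1 - sigma*sqrt(T) = -0.37269549
exp(-rT) = 0.96850658
N(d1) = 0.44179440; N(d2) = 0.35468755
C = S_0' * N(d1) - K * exp(-rT) * N(d2) = 26.00973065 * 0.44179440 - 28.4800 * 0.96850658 * 0.35468755 = 1.7076

Answer: Price = 1.7076


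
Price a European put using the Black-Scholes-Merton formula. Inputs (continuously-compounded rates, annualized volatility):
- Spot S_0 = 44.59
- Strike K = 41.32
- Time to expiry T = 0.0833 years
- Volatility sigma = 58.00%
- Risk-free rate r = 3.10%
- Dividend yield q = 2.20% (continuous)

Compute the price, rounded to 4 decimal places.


Answer: Price = 1.5072

Derivation:
d1 = (ln(S/K) + (r - q + 0.5*sigma^2) * T) / (sigma * sqrt(T)) = 0.54315874
d2 = d1 - sigma * sqrt(T) = 0.37576065
exp(-rT) = 0.99742103; exp(-qT) = 0.99816908
P = K * exp(-rT) * N(-d2) - S_0 * exp(-qT) * N(-d1)
N(-d1) = 0.29351026; N(-d2) = 0.35354742
P = 41.3200 * 0.99742103 * 0.35354742 - 44.5900 * 0.99816908 * 0.29351026 = 1.5072


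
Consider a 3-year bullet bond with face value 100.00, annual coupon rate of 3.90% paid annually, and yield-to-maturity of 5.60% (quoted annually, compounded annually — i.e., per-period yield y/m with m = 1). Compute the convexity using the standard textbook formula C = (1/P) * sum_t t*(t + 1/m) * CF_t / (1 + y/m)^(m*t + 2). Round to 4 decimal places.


Answer: Convexity = 10.2167

Derivation:
Coupon per period c = face * coupon_rate / m = 3.900000
Periods per year m = 1; per-period yield y/m = 0.056000
Number of cashflows N = 3
Cashflows (t years, CF_t, discount factor 1/(1+y/m)^(m*t), PV):
  t = 1.0000: CF_t = 3.900000, DF = 0.946970, PV = 3.693182
  t = 2.0000: CF_t = 3.900000, DF = 0.896752, PV = 3.497331
  t = 3.0000: CF_t = 103.900000, DF = 0.849197, PV = 88.231526
Price P = sum_t PV_t = 95.422040
Convexity numerator sum_t t*(t + 1/m) * CF_t / (1+y/m)^(m*t + 2):
  t = 1.0000: term = 6.623733
  t = 2.0000: term = 18.817425
  t = 3.0000: term = 949.461158
Convexity = (1/P) * sum = 974.902316 / 95.422040 = 10.216742


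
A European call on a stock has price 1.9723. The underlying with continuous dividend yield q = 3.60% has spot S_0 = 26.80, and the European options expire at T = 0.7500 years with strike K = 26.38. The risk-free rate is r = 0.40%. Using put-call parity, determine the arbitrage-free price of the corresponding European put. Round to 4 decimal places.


Answer: Put price = 2.1872

Derivation:
Put-call parity: C - P = S_0 * exp(-qT) - K * exp(-rT).
S_0 * exp(-qT) = 26.8000 * 0.97336124 = 26.08608127
K * exp(-rT) = 26.3800 * 0.99700450 = 26.30097859
P = C - S*exp(-qT) + K*exp(-rT)
P = 1.9723 - 26.08608127 + 26.30097859 = 2.1872


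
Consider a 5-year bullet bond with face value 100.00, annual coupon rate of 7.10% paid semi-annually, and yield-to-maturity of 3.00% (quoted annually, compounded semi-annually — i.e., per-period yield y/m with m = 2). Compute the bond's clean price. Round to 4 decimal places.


Answer: Price = 118.9055

Derivation:
Coupon per period c = face * coupon_rate / m = 3.550000
Periods per year m = 2; per-period yield y/m = 0.015000
Number of cashflows N = 10
Cashflows (t years, CF_t, discount factor 1/(1+y/m)^(m*t), PV):
  t = 0.5000: CF_t = 3.550000, DF = 0.985222, PV = 3.497537
  t = 1.0000: CF_t = 3.550000, DF = 0.970662, PV = 3.445849
  t = 1.5000: CF_t = 3.550000, DF = 0.956317, PV = 3.394925
  t = 2.0000: CF_t = 3.550000, DF = 0.942184, PV = 3.344754
  t = 2.5000: CF_t = 3.550000, DF = 0.928260, PV = 3.295324
  t = 3.0000: CF_t = 3.550000, DF = 0.914542, PV = 3.246625
  t = 3.5000: CF_t = 3.550000, DF = 0.901027, PV = 3.198645
  t = 4.0000: CF_t = 3.550000, DF = 0.887711, PV = 3.151374
  t = 4.5000: CF_t = 3.550000, DF = 0.874592, PV = 3.104802
  t = 5.0000: CF_t = 103.550000, DF = 0.861667, PV = 89.225642
Price P = sum_t PV_t = 118.905478


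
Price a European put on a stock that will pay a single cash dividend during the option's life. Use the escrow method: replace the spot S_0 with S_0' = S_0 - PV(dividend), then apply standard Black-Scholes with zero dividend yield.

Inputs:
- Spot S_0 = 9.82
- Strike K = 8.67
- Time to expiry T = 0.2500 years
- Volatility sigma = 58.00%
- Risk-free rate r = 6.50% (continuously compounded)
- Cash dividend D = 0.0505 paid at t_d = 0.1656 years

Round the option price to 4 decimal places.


Answer: Price = 0.5474

Derivation:
PV(D) = D * exp(-r * t_d) = 0.0505 * 0.98929372 = 0.04995933
S_0' = S_0 - PV(D) = 9.8200 - 0.04995933 = 9.77004067
d1 = (ln(S_0'/K) + (r + sigma^2/2)*T) / (sigma*sqrt(T)) = 0.61293737
d2 = d1 - sigma*sqrt(T) = 0.32293737
exp(-rT) = 0.98388132
N(-d1) = 0.26995888; N(-d2) = 0.37337134
P = K * exp(-rT) * N(-d2) - S_0' * N(-d1) = 8.6700 * 0.98388132 * 0.37337134 - 9.77004067 * 0.26995888 = 0.5474


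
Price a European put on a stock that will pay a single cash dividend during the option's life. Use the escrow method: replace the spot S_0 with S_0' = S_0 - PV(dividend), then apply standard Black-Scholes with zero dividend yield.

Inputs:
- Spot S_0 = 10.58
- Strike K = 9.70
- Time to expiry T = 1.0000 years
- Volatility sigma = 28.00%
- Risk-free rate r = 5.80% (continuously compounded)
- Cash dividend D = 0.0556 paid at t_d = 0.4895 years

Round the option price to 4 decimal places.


PV(D) = D * exp(-r * t_d) = 0.0556 * 0.97200824 = 0.05404366
S_0' = S_0 - PV(D) = 10.5800 - 0.05404366 = 10.52595634
d1 = (ln(S_0'/K) + (r + sigma^2/2)*T) / (sigma*sqrt(T)) = 0.63899412
d2 = d1 - sigma*sqrt(T) = 0.35899412
exp(-rT) = 0.94364995
N(-d1) = 0.26141338; N(-d2) = 0.35979974
P = K * exp(-rT) * N(-d2) - S_0' * N(-d1) = 9.7000 * 0.94364995 * 0.35979974 - 10.52595634 * 0.26141338 = 0.5418

Answer: Price = 0.5418


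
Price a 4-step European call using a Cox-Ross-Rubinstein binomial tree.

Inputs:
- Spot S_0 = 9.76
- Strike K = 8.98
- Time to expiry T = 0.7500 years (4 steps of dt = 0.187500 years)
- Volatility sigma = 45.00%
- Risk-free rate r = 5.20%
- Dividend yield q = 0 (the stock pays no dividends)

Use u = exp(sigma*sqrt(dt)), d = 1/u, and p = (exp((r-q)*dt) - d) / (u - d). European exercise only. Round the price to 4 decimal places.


dt = T/N = 0.187500
u = exp(sigma*sqrt(dt)) = 1.215136; d = 1/u = 0.822953
p = (exp((r-q)*dt) - d) / (u - d) = 0.476422
Discount per step: exp(-r*dt) = 0.990297
Stock lattice S(k, i) with i counting down-moves:
  k=0: S(0,0) = 9.7600
  k=1: S(1,0) = 11.8597; S(1,1) = 8.0320
  k=2: S(2,0) = 14.4112; S(2,1) = 9.7600; S(2,2) = 6.6100
  k=3: S(3,0) = 17.5115; S(3,1) = 11.8597; S(3,2) = 8.0320; S(3,3) = 5.4397
  k=4: S(4,0) = 21.2789; S(4,1) = 14.4112; S(4,2) = 9.7600; S(4,3) = 6.6100; S(4,4) = 4.4766
Terminal payoffs V(N, i) = max(S_T - K, 0):
  V(4,0) = 12.298885; V(4,1) = 5.431173; V(4,2) = 0.780000; V(4,3) = 0.000000; V(4,4) = 0.000000
Backward induction: V(k, i) = exp(-r*dt) * [p * V(k+1, i) + (1-p) * V(k+1, i+1)].
  V(3,0) = exp(-r*dt) * [p*12.298885 + (1-p)*5.431173] = 8.618660
  V(3,1) = exp(-r*dt) * [p*5.431173 + (1-p)*0.780000] = 2.966853
  V(3,2) = exp(-r*dt) * [p*0.780000 + (1-p)*0.000000] = 0.368004
  V(3,3) = exp(-r*dt) * [p*0.000000 + (1-p)*0.000000] = 0.000000
  V(2,0) = exp(-r*dt) * [p*8.618660 + (1-p)*2.966853] = 5.604587
  V(2,1) = exp(-r*dt) * [p*2.966853 + (1-p)*0.368004] = 1.590569
  V(2,2) = exp(-r*dt) * [p*0.368004 + (1-p)*0.000000] = 0.173624
  V(1,0) = exp(-r*dt) * [p*5.604587 + (1-p)*1.590569] = 3.468948
  V(1,1) = exp(-r*dt) * [p*1.590569 + (1-p)*0.173624] = 0.840454
  V(0,0) = exp(-r*dt) * [p*3.468948 + (1-p)*0.840454] = 2.072422

Answer: Price = V(0,0) = 2.0724


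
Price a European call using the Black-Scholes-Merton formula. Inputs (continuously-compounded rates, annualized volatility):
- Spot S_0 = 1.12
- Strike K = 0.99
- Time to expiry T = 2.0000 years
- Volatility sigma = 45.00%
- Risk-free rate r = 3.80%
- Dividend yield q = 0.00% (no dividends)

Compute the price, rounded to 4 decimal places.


Answer: Price = 0.3675

Derivation:
d1 = (ln(S/K) + (r - q + 0.5*sigma^2) * T) / (sigma * sqrt(T)) = 0.63149196
d2 = d1 - sigma * sqrt(T) = -0.00490415
exp(-rT) = 0.92681621; exp(-qT) = 1.00000000
C = S_0 * exp(-qT) * N(d1) - K * exp(-rT) * N(d2)
N(d1) = 0.73614055; N(d2) = 0.49804354
C = 1.1200 * 1.00000000 * 0.73614055 - 0.9900 * 0.92681621 * 0.49804354 = 0.3675


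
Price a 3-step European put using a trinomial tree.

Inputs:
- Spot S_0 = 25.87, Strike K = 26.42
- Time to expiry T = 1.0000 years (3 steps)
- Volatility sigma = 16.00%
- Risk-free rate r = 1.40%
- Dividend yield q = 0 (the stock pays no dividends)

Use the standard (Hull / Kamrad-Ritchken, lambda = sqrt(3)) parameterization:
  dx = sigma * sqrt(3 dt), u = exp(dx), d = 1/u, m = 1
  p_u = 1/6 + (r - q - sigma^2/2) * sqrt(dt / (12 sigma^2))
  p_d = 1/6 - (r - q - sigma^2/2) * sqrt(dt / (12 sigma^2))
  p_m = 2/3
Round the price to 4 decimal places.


Answer: Price = V(0,0) = 1.6904

Derivation:
dt = T/N = 0.333333; dx = sigma*sqrt(3*dt) = 0.160000
u = exp(dx) = 1.173511; d = 1/u = 0.852144
p_u = 0.167917, p_m = 0.666667, p_d = 0.165417
Discount per step: exp(-r*dt) = 0.995344
Stock lattice S(k, j) with j the centered position index:
  k=0: S(0,+0) = 25.8700
  k=1: S(1,-1) = 22.0450; S(1,+0) = 25.8700; S(1,+1) = 30.3587
  k=2: S(2,-2) = 18.7855; S(2,-1) = 22.0450; S(2,+0) = 25.8700; S(2,+1) = 30.3587; S(2,+2) = 35.6263
  k=3: S(3,-3) = 16.0079; S(3,-2) = 18.7855; S(3,-1) = 22.0450; S(3,+0) = 25.8700; S(3,+1) = 30.3587; S(3,+2) = 35.6263; S(3,+3) = 41.8078
Terminal payoffs V(N, j) = max(K - S_T, 0):
  V(3,-3) = 10.412074; V(3,-2) = 7.634524; V(3,-1) = 4.375040; V(3,+0) = 0.550000; V(3,+1) = 0.000000; V(3,+2) = 0.000000; V(3,+3) = 0.000000
Backward induction: V(k, j) = exp(-r*dt) * [p_u * V(k+1, j+1) + p_m * V(k+1, j) + p_d * V(k+1, j-1)]
  V(2,-2) = exp(-r*dt) * [p_u*4.375040 + p_m*7.634524 + p_d*10.412074] = 7.511520
  V(2,-1) = exp(-r*dt) * [p_u*0.550000 + p_m*4.375040 + p_d*7.634524] = 4.252036
  V(2,+0) = exp(-r*dt) * [p_u*0.000000 + p_m*0.550000 + p_d*4.375040] = 1.085295
  V(2,+1) = exp(-r*dt) * [p_u*0.000000 + p_m*0.000000 + p_d*0.550000] = 0.090556
  V(2,+2) = exp(-r*dt) * [p_u*0.000000 + p_m*0.000000 + p_d*0.000000] = 0.000000
  V(1,-1) = exp(-r*dt) * [p_u*1.085295 + p_m*4.252036 + p_d*7.511520] = 4.239629
  V(1,+0) = exp(-r*dt) * [p_u*0.090556 + p_m*1.085295 + p_d*4.252036] = 1.435379
  V(1,+1) = exp(-r*dt) * [p_u*0.000000 + p_m*0.090556 + p_d*1.085295] = 0.238779
  V(0,+0) = exp(-r*dt) * [p_u*0.238779 + p_m*1.435379 + p_d*4.239629] = 1.690413


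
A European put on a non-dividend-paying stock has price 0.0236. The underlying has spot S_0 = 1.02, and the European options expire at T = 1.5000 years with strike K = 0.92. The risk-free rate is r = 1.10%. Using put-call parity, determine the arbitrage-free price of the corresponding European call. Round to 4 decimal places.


Put-call parity: C - P = S_0 * exp(-qT) - K * exp(-rT).
S_0 * exp(-qT) = 1.0200 * 1.00000000 = 1.02000000
K * exp(-rT) = 0.9200 * 0.98363538 = 0.90494455
C = P + S*exp(-qT) - K*exp(-rT)
C = 0.0236 + 1.02000000 - 0.90494455 = 0.1387

Answer: Call price = 0.1387


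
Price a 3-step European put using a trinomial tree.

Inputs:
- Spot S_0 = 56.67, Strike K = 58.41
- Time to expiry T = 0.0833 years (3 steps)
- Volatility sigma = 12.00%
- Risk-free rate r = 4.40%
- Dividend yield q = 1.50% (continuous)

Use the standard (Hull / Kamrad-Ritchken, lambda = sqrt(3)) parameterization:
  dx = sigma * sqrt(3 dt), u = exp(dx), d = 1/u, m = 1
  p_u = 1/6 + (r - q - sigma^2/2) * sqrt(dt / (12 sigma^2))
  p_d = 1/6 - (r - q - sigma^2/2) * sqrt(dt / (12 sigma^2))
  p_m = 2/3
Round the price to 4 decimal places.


Answer: Price = V(0,0) = 1.8273

Derivation:
dt = T/N = 0.027767; dx = sigma*sqrt(3*dt) = 0.034634
u = exp(dx) = 1.035241; d = 1/u = 0.965959
p_u = 0.175405, p_m = 0.666667, p_d = 0.157928
Discount per step: exp(-r*dt) = 0.998779
Stock lattice S(k, j) with j the centered position index:
  k=0: S(0,+0) = 56.6700
  k=1: S(1,-1) = 54.7409; S(1,+0) = 56.6700; S(1,+1) = 58.6671
  k=2: S(2,-2) = 52.8774; S(2,-1) = 54.7409; S(2,+0) = 56.6700; S(2,+1) = 58.6671; S(2,+2) = 60.7346
  k=3: S(3,-3) = 51.0774; S(3,-2) = 52.8774; S(3,-1) = 54.7409; S(3,+0) = 56.6700; S(3,+1) = 58.6671; S(3,+2) = 60.7346; S(3,+3) = 62.8749
Terminal payoffs V(N, j) = max(K - S_T, 0):
  V(3,-3) = 7.332570; V(3,-2) = 5.532559; V(3,-1) = 3.669114; V(3,+0) = 1.740000; V(3,+1) = 0.000000; V(3,+2) = 0.000000; V(3,+3) = 0.000000
Backward induction: V(k, j) = exp(-r*dt) * [p_u * V(k+1, j+1) + p_m * V(k+1, j) + p_d * V(k+1, j-1)]
  V(2,-2) = exp(-r*dt) * [p_u*3.669114 + p_m*5.532559 + p_d*7.332570] = 5.483270
  V(2,-1) = exp(-r*dt) * [p_u*1.740000 + p_m*3.669114 + p_d*5.532559] = 3.620601
  V(2,+0) = exp(-r*dt) * [p_u*0.000000 + p_m*1.740000 + p_d*3.669114] = 1.737332
  V(2,+1) = exp(-r*dt) * [p_u*0.000000 + p_m*0.000000 + p_d*1.740000] = 0.274459
  V(2,+2) = exp(-r*dt) * [p_u*0.000000 + p_m*0.000000 + p_d*0.000000] = 0.000000
  V(1,-1) = exp(-r*dt) * [p_u*1.737332 + p_m*3.620601 + p_d*5.483270] = 3.580057
  V(1,+0) = exp(-r*dt) * [p_u*0.274459 + p_m*1.737332 + p_d*3.620601] = 1.775986
  V(1,+1) = exp(-r*dt) * [p_u*0.000000 + p_m*0.274459 + p_d*1.737332] = 0.456788
  V(0,+0) = exp(-r*dt) * [p_u*0.456788 + p_m*1.775986 + p_d*3.580057] = 1.827271


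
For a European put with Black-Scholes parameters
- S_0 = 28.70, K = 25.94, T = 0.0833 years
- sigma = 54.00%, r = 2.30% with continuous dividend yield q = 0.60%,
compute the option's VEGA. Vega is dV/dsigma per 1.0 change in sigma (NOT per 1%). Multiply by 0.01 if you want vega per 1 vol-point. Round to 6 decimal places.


Answer: Vega = 2.519668

Derivation:
d1 = 0.7357695712; d2 = 0.5799161785
phi(d1) = 0.3043378140; exp(-qT) = 0.9995003249; exp(-rT) = 0.9980859342
Vega = S * exp(-qT) * phi(d1) * sqrt(T) = 28.7000 * 0.9995003249 * 0.3043378140 * 0.2886173938 = 2.519668


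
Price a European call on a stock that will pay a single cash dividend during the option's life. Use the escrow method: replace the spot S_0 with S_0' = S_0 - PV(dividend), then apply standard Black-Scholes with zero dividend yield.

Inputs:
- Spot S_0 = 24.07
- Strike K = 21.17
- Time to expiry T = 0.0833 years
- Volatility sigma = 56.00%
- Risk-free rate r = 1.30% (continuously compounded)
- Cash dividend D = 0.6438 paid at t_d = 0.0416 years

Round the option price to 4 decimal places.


Answer: Price = 2.8530

Derivation:
PV(D) = D * exp(-r * t_d) = 0.6438 * 0.99945935 = 0.64345193
S_0' = S_0 - PV(D) = 24.0700 - 0.64345193 = 23.42654807
d1 = (ln(S_0'/K) + (r + sigma^2/2)*T) / (sigma*sqrt(T)) = 0.71417564
d2 = d1 - sigma*sqrt(T) = 0.55254990
exp(-rT) = 0.99891769
N(d1) = 0.76244071; N(d2) = 0.70971417
C = S_0' * N(d1) - K * exp(-rT) * N(d2) = 23.42654807 * 0.76244071 - 21.1700 * 0.99891769 * 0.70971417 = 2.8530


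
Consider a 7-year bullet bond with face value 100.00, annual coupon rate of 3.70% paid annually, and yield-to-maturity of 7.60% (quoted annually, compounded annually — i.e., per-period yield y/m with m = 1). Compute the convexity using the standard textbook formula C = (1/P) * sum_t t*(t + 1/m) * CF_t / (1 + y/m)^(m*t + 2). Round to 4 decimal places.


Answer: Convexity = 41.0206

Derivation:
Coupon per period c = face * coupon_rate / m = 3.700000
Periods per year m = 1; per-period yield y/m = 0.076000
Number of cashflows N = 7
Cashflows (t years, CF_t, discount factor 1/(1+y/m)^(m*t), PV):
  t = 1.0000: CF_t = 3.700000, DF = 0.929368, PV = 3.438662
  t = 2.0000: CF_t = 3.700000, DF = 0.863725, PV = 3.195782
  t = 3.0000: CF_t = 3.700000, DF = 0.802718, PV = 2.970058
  t = 4.0000: CF_t = 3.700000, DF = 0.746021, PV = 2.760277
  t = 5.0000: CF_t = 3.700000, DF = 0.693328, PV = 2.565313
  t = 6.0000: CF_t = 3.700000, DF = 0.644357, PV = 2.384120
  t = 7.0000: CF_t = 103.700000, DF = 0.598845, PV = 62.100180
Price P = sum_t PV_t = 79.414391
Convexity numerator sum_t t*(t + 1/m) * CF_t / (1+y/m)^(m*t + 2):
  t = 1.0000: term = 5.940116
  t = 2.0000: term = 16.561661
  t = 3.0000: term = 30.783756
  t = 4.0000: term = 47.682398
  t = 5.0000: term = 66.471745
  t = 6.0000: term = 86.487400
  t = 7.0000: term = 3003.698526
Convexity = (1/P) * sum = 3257.625603 / 79.414391 = 41.020595


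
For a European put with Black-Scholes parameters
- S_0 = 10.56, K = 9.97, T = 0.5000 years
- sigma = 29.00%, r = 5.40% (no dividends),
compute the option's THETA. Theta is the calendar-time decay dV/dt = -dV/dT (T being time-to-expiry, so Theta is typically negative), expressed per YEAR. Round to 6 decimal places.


d1 = 0.5145674288; d2 = 0.3095064623
phi(d1) = 0.3494732170; exp(-qT) = 1.0000000000; exp(-rT) = 0.9733612415
Theta = -S*exp(-qT)*phi(d1)*sigma/(2*sqrt(T)) + r*K*exp(-rT)*N(-d2) - q*S*exp(-qT)*N(-d1)
N(-d1) = 0.3034276652; N(-d2) = 0.3784681486; sqrt(T) = 0.7071067812
Term 1 = -10.5600 * 1.0000000000 * 0.3494732170 * 0.2900 / (2 * 0.7071067812) = -0.7567646133
Term 2 = 0.0540 * 9.9700 * 0.9733612415 * 0.3784681486 = 0.1983317769
Term 3 = 0 (no dividend yield, q = 0)
Theta = -0.7567646133 + (0.1983317769) + (0.0000000000) = -0.558433

Answer: Theta = -0.558433


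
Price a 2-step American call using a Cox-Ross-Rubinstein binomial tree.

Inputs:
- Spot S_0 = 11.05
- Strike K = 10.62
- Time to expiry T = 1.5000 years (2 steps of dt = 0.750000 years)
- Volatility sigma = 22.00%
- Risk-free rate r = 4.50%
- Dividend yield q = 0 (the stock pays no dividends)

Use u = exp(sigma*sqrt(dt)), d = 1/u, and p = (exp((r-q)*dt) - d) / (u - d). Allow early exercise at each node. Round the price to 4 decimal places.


dt = T/N = 0.750000
u = exp(sigma*sqrt(dt)) = 1.209885; d = 1/u = 0.826525
p = (exp((r-q)*dt) - d) / (u - d) = 0.542052
Discount per step: exp(-r*dt) = 0.966813
Stock lattice S(k, i) with i counting down-moves:
  k=0: S(0,0) = 11.0500
  k=1: S(1,0) = 13.3692; S(1,1) = 9.1331
  k=2: S(2,0) = 16.1752; S(2,1) = 11.0500; S(2,2) = 7.5487
Terminal payoffs V(N, i) = max(S_T - K, 0):
  V(2,0) = 5.555239; V(2,1) = 0.430000; V(2,2) = 0.000000
Backward induction: V(k, i) = exp(-r*dt) * [p * V(k+1, i) + (1-p) * V(k+1, i+1)]; then take max(V_cont, immediate exercise) for American.
  V(1,0) = exp(-r*dt) * [p*5.555239 + (1-p)*0.430000] = 3.101677; exercise = 2.749233; V(1,0) = max -> 3.101677
  V(1,1) = exp(-r*dt) * [p*0.430000 + (1-p)*0.000000] = 0.225347; exercise = 0.000000; V(1,1) = max -> 0.225347
  V(0,0) = exp(-r*dt) * [p*3.101677 + (1-p)*0.225347] = 1.725246; exercise = 0.430000; V(0,0) = max -> 1.725246

Answer: Price = V(0,0) = 1.7252


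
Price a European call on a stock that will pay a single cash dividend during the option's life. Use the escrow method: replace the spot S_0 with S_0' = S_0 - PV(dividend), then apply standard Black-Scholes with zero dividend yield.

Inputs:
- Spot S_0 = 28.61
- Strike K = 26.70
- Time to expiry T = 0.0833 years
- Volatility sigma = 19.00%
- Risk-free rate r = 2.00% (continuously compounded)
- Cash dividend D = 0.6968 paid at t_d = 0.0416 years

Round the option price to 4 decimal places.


PV(D) = D * exp(-r * t_d) = 0.6968 * 0.99916835 = 0.69622050
S_0' = S_0 - PV(D) = 28.6100 - 0.69622050 = 27.91377950
d1 = (ln(S_0'/K) + (r + sigma^2/2)*T) / (sigma*sqrt(T)) = 0.86850467
d2 = d1 - sigma*sqrt(T) = 0.81366736
exp(-rT) = 0.99833539
N(d1) = 0.80744094; N(d2) = 0.79208223
C = S_0' * N(d1) - K * exp(-rT) * N(d2) = 27.91377950 * 0.80744094 - 26.7000 * 0.99833539 * 0.79208223 = 1.4253

Answer: Price = 1.4253


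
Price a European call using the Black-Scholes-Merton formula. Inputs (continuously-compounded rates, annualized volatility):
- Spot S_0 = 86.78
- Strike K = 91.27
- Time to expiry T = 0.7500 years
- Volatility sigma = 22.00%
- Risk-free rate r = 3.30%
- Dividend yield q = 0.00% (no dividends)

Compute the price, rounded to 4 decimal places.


d1 = (ln(S/K) + (r - q + 0.5*sigma^2) * T) / (sigma * sqrt(T)) = -0.03960605
d2 = d1 - sigma * sqrt(T) = -0.23013164
exp(-rT) = 0.97555377; exp(-qT) = 1.00000000
C = S_0 * exp(-qT) * N(d1) - K * exp(-rT) * N(d2)
N(d1) = 0.48420360; N(d2) = 0.40899474
C = 86.7800 * 1.00000000 * 0.48420360 - 91.2700 * 0.97555377 * 0.40899474 = 5.6028

Answer: Price = 5.6028


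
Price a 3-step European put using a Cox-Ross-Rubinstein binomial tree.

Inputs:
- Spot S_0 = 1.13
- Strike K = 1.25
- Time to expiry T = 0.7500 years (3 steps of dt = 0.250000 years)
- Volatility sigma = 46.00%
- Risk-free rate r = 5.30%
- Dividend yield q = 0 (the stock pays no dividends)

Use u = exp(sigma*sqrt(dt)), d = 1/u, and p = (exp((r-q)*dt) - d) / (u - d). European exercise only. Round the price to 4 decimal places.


dt = T/N = 0.250000
u = exp(sigma*sqrt(dt)) = 1.258600; d = 1/u = 0.794534
p = (exp((r-q)*dt) - d) / (u - d) = 0.471494
Discount per step: exp(-r*dt) = 0.986837
Stock lattice S(k, i) with i counting down-moves:
  k=0: S(0,0) = 1.1300
  k=1: S(1,0) = 1.4222; S(1,1) = 0.8978
  k=2: S(2,0) = 1.7900; S(2,1) = 1.1300; S(2,2) = 0.7134
  k=3: S(3,0) = 2.2529; S(3,1) = 1.4222; S(3,2) = 0.8978; S(3,3) = 0.5668
Terminal payoffs V(N, i) = max(K - S_T, 0):
  V(3,0) = 0.000000; V(3,1) = 0.000000; V(3,2) = 0.352177; V(3,3) = 0.683219
Backward induction: V(k, i) = exp(-r*dt) * [p * V(k+1, i) + (1-p) * V(k+1, i+1)].
  V(2,0) = exp(-r*dt) * [p*0.000000 + (1-p)*0.000000] = 0.000000
  V(2,1) = exp(-r*dt) * [p*0.000000 + (1-p)*0.352177] = 0.183678
  V(2,2) = exp(-r*dt) * [p*0.352177 + (1-p)*0.683219] = 0.520196
  V(1,0) = exp(-r*dt) * [p*0.000000 + (1-p)*0.183678] = 0.095797
  V(1,1) = exp(-r*dt) * [p*0.183678 + (1-p)*0.520196] = 0.356771
  V(0,0) = exp(-r*dt) * [p*0.095797 + (1-p)*0.356771] = 0.230647

Answer: Price = V(0,0) = 0.2306


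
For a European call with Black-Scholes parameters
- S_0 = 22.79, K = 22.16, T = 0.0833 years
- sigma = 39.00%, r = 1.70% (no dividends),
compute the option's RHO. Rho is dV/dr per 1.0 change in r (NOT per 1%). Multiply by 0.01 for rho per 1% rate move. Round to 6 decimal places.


d1 = 0.3179086467; d2 = 0.2053478631
phi(d1) = 0.3792834414; exp(-qT) = 1.0000000000; exp(-rT) = 0.9985849022
N(d2) = 0.5813498243
Rho = K*T*exp(-rT)*N(d2) = 22.1600 * 0.0833 * 0.9985849022 * 0.5813498243 = 1.071611

Answer: Rho = 1.071611


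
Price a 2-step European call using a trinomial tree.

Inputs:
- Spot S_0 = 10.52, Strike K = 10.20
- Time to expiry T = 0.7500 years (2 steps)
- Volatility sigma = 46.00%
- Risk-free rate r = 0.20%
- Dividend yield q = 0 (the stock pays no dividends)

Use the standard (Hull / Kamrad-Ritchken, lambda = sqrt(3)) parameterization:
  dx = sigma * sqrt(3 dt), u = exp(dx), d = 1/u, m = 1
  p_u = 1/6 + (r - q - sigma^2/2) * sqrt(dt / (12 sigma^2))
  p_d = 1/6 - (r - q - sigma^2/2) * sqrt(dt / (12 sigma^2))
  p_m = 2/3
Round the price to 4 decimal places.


dt = T/N = 0.375000; dx = sigma*sqrt(3*dt) = 0.487904
u = exp(dx) = 1.628898; d = 1/u = 0.613912
p_u = 0.126777, p_m = 0.666667, p_d = 0.206557
Discount per step: exp(-r*dt) = 0.999250
Stock lattice S(k, j) with j the centered position index:
  k=0: S(0,+0) = 10.5200
  k=1: S(1,-1) = 6.4584; S(1,+0) = 10.5200; S(1,+1) = 17.1360
  k=2: S(2,-2) = 3.9649; S(2,-1) = 6.4584; S(2,+0) = 10.5200; S(2,+1) = 17.1360; S(2,+2) = 27.9128
Terminal payoffs V(N, j) = max(S_T - K, 0):
  V(2,-2) = 0.000000; V(2,-1) = 0.000000; V(2,+0) = 0.320000; V(2,+1) = 6.936006; V(2,+2) = 17.712806
Backward induction: V(k, j) = exp(-r*dt) * [p_u * V(k+1, j+1) + p_m * V(k+1, j) + p_d * V(k+1, j-1)]
  V(1,-1) = exp(-r*dt) * [p_u*0.320000 + p_m*0.000000 + p_d*0.000000] = 0.040538
  V(1,+0) = exp(-r*dt) * [p_u*6.936006 + p_m*0.320000 + p_d*0.000000] = 1.091838
  V(1,+1) = exp(-r*dt) * [p_u*17.712806 + p_m*6.936006 + p_d*0.320000] = 6.930472
  V(0,+0) = exp(-r*dt) * [p_u*6.930472 + p_m*1.091838 + p_d*0.040538] = 1.613676

Answer: Price = V(0,0) = 1.6137


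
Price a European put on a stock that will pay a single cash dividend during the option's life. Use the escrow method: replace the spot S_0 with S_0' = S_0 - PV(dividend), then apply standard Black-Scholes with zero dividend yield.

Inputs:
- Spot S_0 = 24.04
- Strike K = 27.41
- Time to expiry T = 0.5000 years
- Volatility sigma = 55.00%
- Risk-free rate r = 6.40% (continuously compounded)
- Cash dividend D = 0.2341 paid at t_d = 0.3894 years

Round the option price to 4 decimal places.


Answer: Price = 5.3984

Derivation:
PV(D) = D * exp(-r * t_d) = 0.2341 * 0.97538638 = 0.22833795
S_0' = S_0 - PV(D) = 24.0400 - 0.22833795 = 23.81166205
d1 = (ln(S_0'/K) + (r + sigma^2/2)*T) / (sigma*sqrt(T)) = -0.08512909
d2 = d1 - sigma*sqrt(T) = -0.47403782
exp(-rT) = 0.96850658
N(-d1) = 0.53392062; N(-d2) = 0.68226353
P = K * exp(-rT) * N(-d2) - S_0' * N(-d1) = 27.4100 * 0.96850658 * 0.68226353 - 23.81166205 * 0.53392062 = 5.3984


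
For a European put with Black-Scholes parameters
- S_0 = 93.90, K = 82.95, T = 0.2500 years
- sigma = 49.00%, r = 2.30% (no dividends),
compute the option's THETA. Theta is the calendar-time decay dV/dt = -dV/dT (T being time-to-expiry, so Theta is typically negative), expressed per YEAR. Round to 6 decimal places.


Answer: Theta = -14.191649

Derivation:
d1 = 0.6520606922; d2 = 0.4070606922
phi(d1) = 0.3225393591; exp(-qT) = 1.0000000000; exp(-rT) = 0.9942664996
Theta = -S*exp(-qT)*phi(d1)*sigma/(2*sqrt(T)) + r*K*exp(-rT)*N(-d2) - q*S*exp(-qT)*N(-d1)
N(-d1) = 0.2571810102; N(-d2) = 0.3419817063; sqrt(T) = 0.5000000000
Term 1 = -93.9000 * 1.0000000000 * 0.3225393591 * 0.4900 / (2 * 0.5000000000) = -14.8403584516
Term 2 = 0.0230 * 82.9500 * 0.9942664996 * 0.3419817063 = 0.6487089772
Term 3 = 0 (no dividend yield, q = 0)
Theta = -14.8403584516 + (0.6487089772) + (0.0000000000) = -14.191649


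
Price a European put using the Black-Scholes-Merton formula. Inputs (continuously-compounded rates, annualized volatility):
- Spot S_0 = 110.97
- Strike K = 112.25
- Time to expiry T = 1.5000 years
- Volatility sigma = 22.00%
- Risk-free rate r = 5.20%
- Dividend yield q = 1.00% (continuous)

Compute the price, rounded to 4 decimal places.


d1 = (ln(S/K) + (r - q + 0.5*sigma^2) * T) / (sigma * sqrt(T)) = 0.32597278
d2 = d1 - sigma * sqrt(T) = 0.05652891
exp(-rT) = 0.92496443; exp(-qT) = 0.98511194
P = K * exp(-rT) * N(-d2) - S_0 * exp(-qT) * N(-d1)
N(-d1) = 0.37222247; N(-d2) = 0.47746023
P = 112.2500 * 0.92496443 * 0.47746023 - 110.9700 * 0.98511194 * 0.37222247 = 8.8828

Answer: Price = 8.8828


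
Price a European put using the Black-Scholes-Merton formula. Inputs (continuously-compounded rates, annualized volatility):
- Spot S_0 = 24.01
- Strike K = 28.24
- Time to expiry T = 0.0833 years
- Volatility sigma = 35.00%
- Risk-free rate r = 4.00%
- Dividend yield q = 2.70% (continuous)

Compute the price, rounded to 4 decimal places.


Answer: Price = 4.2515

Derivation:
d1 = (ln(S/K) + (r - q + 0.5*sigma^2) * T) / (sigma * sqrt(T)) = -1.54513980
d2 = d1 - sigma * sqrt(T) = -1.64615588
exp(-rT) = 0.99667354; exp(-qT) = 0.99775343
P = K * exp(-rT) * N(-d2) - S_0 * exp(-qT) * N(-d1)
N(-d1) = 0.93884377; N(-d2) = 0.95013417
P = 28.2400 * 0.99667354 * 0.95013417 - 24.0100 * 0.99775343 * 0.93884377 = 4.2515


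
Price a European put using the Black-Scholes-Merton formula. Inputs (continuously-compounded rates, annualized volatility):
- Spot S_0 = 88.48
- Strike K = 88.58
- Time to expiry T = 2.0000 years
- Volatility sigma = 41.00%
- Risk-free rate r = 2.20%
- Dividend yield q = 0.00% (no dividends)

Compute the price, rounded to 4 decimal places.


Answer: Price = 17.9563

Derivation:
d1 = (ln(S/K) + (r - q + 0.5*sigma^2) * T) / (sigma * sqrt(T)) = 0.36385031
d2 = d1 - sigma * sqrt(T) = -0.21597725
exp(-rT) = 0.95695396; exp(-qT) = 1.00000000
P = K * exp(-rT) * N(-d2) - S_0 * exp(-qT) * N(-d1)
N(-d1) = 0.35798489; N(-d2) = 0.58549726
P = 88.5800 * 0.95695396 * 0.58549726 - 88.4800 * 1.00000000 * 0.35798489 = 17.9563


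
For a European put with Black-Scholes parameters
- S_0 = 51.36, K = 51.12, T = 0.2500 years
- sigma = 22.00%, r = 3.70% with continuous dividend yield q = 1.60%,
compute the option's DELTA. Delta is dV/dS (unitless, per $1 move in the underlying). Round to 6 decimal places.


d1 = 0.1453077210; d2 = 0.0353077210
phi(d1) = 0.3947527339; exp(-qT) = 0.9960079893; exp(-rT) = 0.9907926496
N(-d1) = 0.4422339595
Delta = -exp(-qT) * N(-d1) = -0.9960079893 * 0.4422339595 = -0.440469

Answer: Delta = -0.440469


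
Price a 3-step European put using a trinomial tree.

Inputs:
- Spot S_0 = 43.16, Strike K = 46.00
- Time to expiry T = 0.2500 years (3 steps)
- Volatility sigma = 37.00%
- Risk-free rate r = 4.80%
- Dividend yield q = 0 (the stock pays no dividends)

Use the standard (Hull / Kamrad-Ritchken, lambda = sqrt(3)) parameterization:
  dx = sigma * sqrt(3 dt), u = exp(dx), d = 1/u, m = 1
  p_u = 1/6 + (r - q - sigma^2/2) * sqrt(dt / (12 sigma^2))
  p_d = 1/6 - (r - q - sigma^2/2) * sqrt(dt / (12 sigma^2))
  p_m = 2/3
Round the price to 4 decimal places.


dt = T/N = 0.083333; dx = sigma*sqrt(3*dt) = 0.185000
u = exp(dx) = 1.203218; d = 1/u = 0.831104
p_u = 0.162061, p_m = 0.666667, p_d = 0.171273
Discount per step: exp(-r*dt) = 0.996008
Stock lattice S(k, j) with j the centered position index:
  k=0: S(0,+0) = 43.1600
  k=1: S(1,-1) = 35.8705; S(1,+0) = 43.1600; S(1,+1) = 51.9309
  k=2: S(2,-2) = 29.8121; S(2,-1) = 35.8705; S(2,+0) = 43.1600; S(2,+1) = 51.9309; S(2,+2) = 62.4842
  k=3: S(3,-3) = 24.7770; S(3,-2) = 29.8121; S(3,-1) = 35.8705; S(3,+0) = 43.1600; S(3,+1) = 51.9309; S(3,+2) = 62.4842; S(3,+3) = 75.1822
Terminal payoffs V(N, j) = max(K - S_T, 0):
  V(3,-3) = 21.223041; V(3,-2) = 16.187906; V(3,-1) = 10.129539; V(3,+0) = 2.840000; V(3,+1) = 0.000000; V(3,+2) = 0.000000; V(3,+3) = 0.000000
Backward induction: V(k, j) = exp(-r*dt) * [p_u * V(k+1, j+1) + p_m * V(k+1, j) + p_d * V(k+1, j-1)]
  V(2,-2) = exp(-r*dt) * [p_u*10.129539 + p_m*16.187906 + p_d*21.223041] = 16.004317
  V(2,-1) = exp(-r*dt) * [p_u*2.840000 + p_m*10.129539 + p_d*16.187906] = 9.945959
  V(2,+0) = exp(-r*dt) * [p_u*0.000000 + p_m*2.840000 + p_d*10.129539] = 3.613761
  V(2,+1) = exp(-r*dt) * [p_u*0.000000 + p_m*0.000000 + p_d*2.840000] = 0.484472
  V(2,+2) = exp(-r*dt) * [p_u*0.000000 + p_m*0.000000 + p_d*0.000000] = 0.000000
  V(1,-1) = exp(-r*dt) * [p_u*3.613761 + p_m*9.945959 + p_d*16.004317] = 9.917638
  V(1,+0) = exp(-r*dt) * [p_u*0.484472 + p_m*3.613761 + p_d*9.945959] = 4.174426
  V(1,+1) = exp(-r*dt) * [p_u*0.000000 + p_m*0.484472 + p_d*3.613761] = 0.938159
  V(0,+0) = exp(-r*dt) * [p_u*0.938159 + p_m*4.174426 + p_d*9.917638] = 4.615111

Answer: Price = V(0,0) = 4.6151


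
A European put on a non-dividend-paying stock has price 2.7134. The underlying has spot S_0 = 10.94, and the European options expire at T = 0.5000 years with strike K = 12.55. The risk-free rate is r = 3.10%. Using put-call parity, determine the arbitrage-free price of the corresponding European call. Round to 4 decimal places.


Answer: Call price = 1.2964

Derivation:
Put-call parity: C - P = S_0 * exp(-qT) - K * exp(-rT).
S_0 * exp(-qT) = 10.9400 * 1.00000000 = 10.94000000
K * exp(-rT) = 12.5500 * 0.98461951 = 12.35697481
C = P + S*exp(-qT) - K*exp(-rT)
C = 2.7134 + 10.94000000 - 12.35697481 = 1.2964


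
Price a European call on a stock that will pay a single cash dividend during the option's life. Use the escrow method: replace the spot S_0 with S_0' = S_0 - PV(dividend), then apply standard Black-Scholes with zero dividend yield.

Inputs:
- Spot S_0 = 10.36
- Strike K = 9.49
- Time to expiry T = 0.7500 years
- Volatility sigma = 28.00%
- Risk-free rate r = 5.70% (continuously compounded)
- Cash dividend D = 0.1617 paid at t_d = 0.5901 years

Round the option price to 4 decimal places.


PV(D) = D * exp(-r * t_d) = 0.1617 * 0.96692369 = 0.15635156
S_0' = S_0 - PV(D) = 10.3600 - 0.15635156 = 10.20364844
d1 = (ln(S_0'/K) + (r + sigma^2/2)*T) / (sigma*sqrt(T)) = 0.59655432
d2 = d1 - sigma*sqrt(T) = 0.35406720
exp(-rT) = 0.95815090
N(d1) = 0.72459751; N(d2) = 0.63835574
C = S_0' * N(d1) - K * exp(-rT) * N(d2) = 10.20364844 * 0.72459751 - 9.4900 * 0.95815090 * 0.63835574 = 1.5891

Answer: Price = 1.5891


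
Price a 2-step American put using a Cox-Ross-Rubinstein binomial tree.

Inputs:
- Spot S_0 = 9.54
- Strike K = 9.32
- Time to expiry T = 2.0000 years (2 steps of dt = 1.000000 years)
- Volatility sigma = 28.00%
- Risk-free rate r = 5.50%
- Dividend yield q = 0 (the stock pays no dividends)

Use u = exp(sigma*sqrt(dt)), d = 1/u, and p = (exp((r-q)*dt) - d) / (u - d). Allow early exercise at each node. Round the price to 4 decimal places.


dt = T/N = 1.000000
u = exp(sigma*sqrt(dt)) = 1.323130; d = 1/u = 0.755784
p = (exp((r-q)*dt) - d) / (u - d) = 0.530112
Discount per step: exp(-r*dt) = 0.946485
Stock lattice S(k, i) with i counting down-moves:
  k=0: S(0,0) = 9.5400
  k=1: S(1,0) = 12.6227; S(1,1) = 7.2102
  k=2: S(2,0) = 16.7014; S(2,1) = 9.5400; S(2,2) = 5.4493
Terminal payoffs V(N, i) = max(K - S_T, 0):
  V(2,0) = 0.000000; V(2,1) = 0.000000; V(2,2) = 3.870666
Backward induction: V(k, i) = exp(-r*dt) * [p * V(k+1, i) + (1-p) * V(k+1, i+1)]; then take max(V_cont, immediate exercise) for American.
  V(1,0) = exp(-r*dt) * [p*0.000000 + (1-p)*0.000000] = 0.000000; exercise = 0.000000; V(1,0) = max -> 0.000000
  V(1,1) = exp(-r*dt) * [p*0.000000 + (1-p)*3.870666] = 1.721448; exercise = 2.109823; V(1,1) = max -> 2.109823
  V(0,0) = exp(-r*dt) * [p*0.000000 + (1-p)*2.109823] = 0.938327; exercise = 0.000000; V(0,0) = max -> 0.938327

Answer: Price = V(0,0) = 0.9383


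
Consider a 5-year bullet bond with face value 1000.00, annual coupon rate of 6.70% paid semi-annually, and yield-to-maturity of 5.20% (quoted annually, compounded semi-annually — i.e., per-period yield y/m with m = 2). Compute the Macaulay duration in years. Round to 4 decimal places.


Coupon per period c = face * coupon_rate / m = 33.500000
Periods per year m = 2; per-period yield y/m = 0.026000
Number of cashflows N = 10
Cashflows (t years, CF_t, discount factor 1/(1+y/m)^(m*t), PV):
  t = 0.5000: CF_t = 33.500000, DF = 0.974659, PV = 32.651072
  t = 1.0000: CF_t = 33.500000, DF = 0.949960, PV = 31.823657
  t = 1.5000: CF_t = 33.500000, DF = 0.925887, PV = 31.017210
  t = 2.0000: CF_t = 33.500000, DF = 0.902424, PV = 30.231198
  t = 2.5000: CF_t = 33.500000, DF = 0.879555, PV = 29.465106
  t = 3.0000: CF_t = 33.500000, DF = 0.857266, PV = 28.718427
  t = 3.5000: CF_t = 33.500000, DF = 0.835542, PV = 27.990669
  t = 4.0000: CF_t = 33.500000, DF = 0.814369, PV = 27.281354
  t = 4.5000: CF_t = 33.500000, DF = 0.793732, PV = 26.590014
  t = 5.0000: CF_t = 1033.500000, DF = 0.773618, PV = 799.533883
Price P = sum_t PV_t = 1065.302589
Macaulay numerator sum_t t * PV_t:
  t * PV_t at t = 0.5000: 16.325536
  t * PV_t at t = 1.0000: 31.823657
  t * PV_t at t = 1.5000: 46.525814
  t * PV_t at t = 2.0000: 60.462397
  t * PV_t at t = 2.5000: 73.662764
  t * PV_t at t = 3.0000: 86.155280
  t * PV_t at t = 3.5000: 97.967342
  t * PV_t at t = 4.0000: 109.125416
  t * PV_t at t = 4.5000: 119.655061
  t * PV_t at t = 5.0000: 3997.669415
Macaulay duration D = (sum_t t * PV_t) / P = 4639.372683 / 1065.302589 = 4.354981

Answer: Macaulay duration = 4.3550 years


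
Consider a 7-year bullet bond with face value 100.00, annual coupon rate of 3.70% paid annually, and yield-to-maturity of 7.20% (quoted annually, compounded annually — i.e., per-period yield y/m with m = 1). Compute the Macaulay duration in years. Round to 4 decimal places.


Answer: Macaulay duration = 6.2015 years

Derivation:
Coupon per period c = face * coupon_rate / m = 3.700000
Periods per year m = 1; per-period yield y/m = 0.072000
Number of cashflows N = 7
Cashflows (t years, CF_t, discount factor 1/(1+y/m)^(m*t), PV):
  t = 1.0000: CF_t = 3.700000, DF = 0.932836, PV = 3.451493
  t = 2.0000: CF_t = 3.700000, DF = 0.870183, PV = 3.219676
  t = 3.0000: CF_t = 3.700000, DF = 0.811738, PV = 3.003429
  t = 4.0000: CF_t = 3.700000, DF = 0.757218, PV = 2.801706
  t = 5.0000: CF_t = 3.700000, DF = 0.706360, PV = 2.613532
  t = 6.0000: CF_t = 3.700000, DF = 0.658918, PV = 2.437996
  t = 7.0000: CF_t = 103.700000, DF = 0.614662, PV = 63.740470
Price P = sum_t PV_t = 81.268301
Macaulay numerator sum_t t * PV_t:
  t * PV_t at t = 1.0000: 3.451493
  t * PV_t at t = 2.0000: 6.439352
  t * PV_t at t = 3.0000: 9.010287
  t * PV_t at t = 4.0000: 11.206825
  t * PV_t at t = 5.0000: 13.067659
  t * PV_t at t = 6.0000: 14.627977
  t * PV_t at t = 7.0000: 446.183287
Macaulay duration D = (sum_t t * PV_t) / P = 503.986879 / 81.268301 = 6.201519


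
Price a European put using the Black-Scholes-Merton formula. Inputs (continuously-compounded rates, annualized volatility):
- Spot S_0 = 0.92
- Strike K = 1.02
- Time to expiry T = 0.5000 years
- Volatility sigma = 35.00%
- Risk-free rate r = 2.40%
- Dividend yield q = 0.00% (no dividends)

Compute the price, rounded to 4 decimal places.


d1 = (ln(S/K) + (r - q + 0.5*sigma^2) * T) / (sigma * sqrt(T)) = -0.24469627
d2 = d1 - sigma * sqrt(T) = -0.49218364
exp(-rT) = 0.98807171; exp(-qT) = 1.00000000
P = K * exp(-rT) * N(-d2) - S_0 * exp(-qT) * N(-d1)
N(-d1) = 0.59665419; N(-d2) = 0.68870524
P = 1.0200 * 0.98807171 * 0.68870524 - 0.9200 * 1.00000000 * 0.59665419 = 0.1452

Answer: Price = 0.1452


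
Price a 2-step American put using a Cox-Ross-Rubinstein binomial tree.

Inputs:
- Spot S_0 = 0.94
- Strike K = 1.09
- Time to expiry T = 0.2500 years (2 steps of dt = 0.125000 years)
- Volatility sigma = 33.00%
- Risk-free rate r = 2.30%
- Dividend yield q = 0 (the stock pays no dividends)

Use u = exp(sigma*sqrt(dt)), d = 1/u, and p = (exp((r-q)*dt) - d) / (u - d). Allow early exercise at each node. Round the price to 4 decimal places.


dt = T/N = 0.125000
u = exp(sigma*sqrt(dt)) = 1.123751; d = 1/u = 0.889876
p = (exp((r-q)*dt) - d) / (u - d) = 0.483175
Discount per step: exp(-r*dt) = 0.997129
Stock lattice S(k, i) with i counting down-moves:
  k=0: S(0,0) = 0.9400
  k=1: S(1,0) = 1.0563; S(1,1) = 0.8365
  k=2: S(2,0) = 1.1870; S(2,1) = 0.9400; S(2,2) = 0.7444
Terminal payoffs V(N, i) = max(K - S_T, 0):
  V(2,0) = 0.000000; V(2,1) = 0.150000; V(2,2) = 0.345633
Backward induction: V(k, i) = exp(-r*dt) * [p * V(k+1, i) + (1-p) * V(k+1, i+1)]; then take max(V_cont, immediate exercise) for American.
  V(1,0) = exp(-r*dt) * [p*0.000000 + (1-p)*0.150000] = 0.077301; exercise = 0.033674; V(1,0) = max -> 0.077301
  V(1,1) = exp(-r*dt) * [p*0.150000 + (1-p)*0.345633] = 0.250387; exercise = 0.253516; V(1,1) = max -> 0.253516
  V(0,0) = exp(-r*dt) * [p*0.077301 + (1-p)*0.253516] = 0.167890; exercise = 0.150000; V(0,0) = max -> 0.167890

Answer: Price = V(0,0) = 0.1679
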